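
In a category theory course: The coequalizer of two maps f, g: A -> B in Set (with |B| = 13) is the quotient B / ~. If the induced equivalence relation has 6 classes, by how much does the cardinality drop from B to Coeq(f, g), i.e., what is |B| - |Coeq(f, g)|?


The coequalizer Coeq(f, g) = B / ~ has one element per equivalence class.
|B| = 13, |Coeq(f, g)| = 6.
|B| - |Coeq(f, g)| = 13 - 6 = 7.

7


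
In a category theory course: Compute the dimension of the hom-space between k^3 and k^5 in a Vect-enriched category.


In Vect-enriched categories, Hom(k^n, k^m) is the space of m x n matrices.
dim(Hom(k^3, k^5)) = 5 * 3 = 15

15


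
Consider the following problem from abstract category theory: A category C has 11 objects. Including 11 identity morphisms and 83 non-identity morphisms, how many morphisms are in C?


Each object has an identity morphism, giving 11 identities.
Adding the 83 non-identity morphisms:
Total = 11 + 83 = 94

94


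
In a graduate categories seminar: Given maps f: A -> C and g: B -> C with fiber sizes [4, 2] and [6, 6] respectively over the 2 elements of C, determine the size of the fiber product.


The pullback A x_C B consists of pairs (a, b) with f(a) = g(b).
For each element c in C, the fiber product has |f^-1(c)| * |g^-1(c)| elements.
Summing over C: 4 * 6 + 2 * 6
= 24 + 12 = 36

36


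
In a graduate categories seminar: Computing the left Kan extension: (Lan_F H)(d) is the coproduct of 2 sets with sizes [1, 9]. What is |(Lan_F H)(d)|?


Pointwise, the left Kan extension (Lan_F H)(d) is the colimit, indexed
by the comma category (F downarrow d), of H composed with the
projection (F downarrow d) -> C. Here that colimit is given
as a coproduct (disjoint union) of sets, so its cardinality is the
sum of the sizes of the summands.
Coproduct of sets with sizes: 1 + 9
= 10

10


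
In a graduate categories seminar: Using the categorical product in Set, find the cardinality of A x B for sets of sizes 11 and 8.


In Set, the product A x B is the Cartesian product.
By the universal property, |A x B| = |A| * |B|.
|A x B| = 11 * 8 = 88

88


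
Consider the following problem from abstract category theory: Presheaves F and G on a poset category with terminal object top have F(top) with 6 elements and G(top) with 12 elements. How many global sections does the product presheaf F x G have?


Global sections of a presheaf on a poset with terminal top satisfy
Gamma(H) ~ H(top). Presheaves admit pointwise products, so
(F x G)(top) = F(top) x G(top) (Cartesian product).
|Gamma(F x G)| = |F(top)| * |G(top)| = 6 * 12 = 72.

72


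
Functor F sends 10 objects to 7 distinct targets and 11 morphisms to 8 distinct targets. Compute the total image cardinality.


The image of F consists of distinct objects and distinct morphisms.
|Im(F)| on objects = 7
|Im(F)| on morphisms = 8
Total image cardinality = 7 + 8 = 15

15


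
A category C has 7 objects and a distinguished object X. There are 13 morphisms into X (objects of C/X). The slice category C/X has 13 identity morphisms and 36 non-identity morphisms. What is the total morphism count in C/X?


In the slice category C/X, objects are morphisms to X.
Identity morphisms: 13 (one per object of C/X).
Non-identity morphisms: 36.
Total = 13 + 36 = 49

49


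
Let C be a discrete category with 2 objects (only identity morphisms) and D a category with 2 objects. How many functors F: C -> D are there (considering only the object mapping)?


A functor from a discrete category C to D is determined by
where each object maps. Each of the 2 objects of C can map
to any of the 2 objects of D independently.
Number of functors = 2^2 = 4

4


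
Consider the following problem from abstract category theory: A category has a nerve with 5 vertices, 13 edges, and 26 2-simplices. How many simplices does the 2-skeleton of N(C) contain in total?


The 2-skeleton of the nerve N(C) consists of simplices in dimensions 0, 1, 2:
  |N(C)_0| = 5 (objects)
  |N(C)_1| = 13 (morphisms)
  |N(C)_2| = 26 (composable pairs)
Total = 5 + 13 + 26 = 44

44


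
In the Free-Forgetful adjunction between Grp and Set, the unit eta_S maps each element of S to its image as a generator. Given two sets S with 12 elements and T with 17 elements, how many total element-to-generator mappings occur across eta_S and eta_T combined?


The unit eta_X: X -> U(F(X)) of the Free-Forgetful adjunction
maps each element of X to a generator of F(X). For X = S + T (disjoint
union in Set), |S + T| = |S| + |T|.
Total mappings = 12 + 17 = 29.

29


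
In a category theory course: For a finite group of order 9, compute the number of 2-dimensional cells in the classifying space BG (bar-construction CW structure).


In the bar-construction CW model of BG, the n-cells are indexed by
n-tuples [g_1|...|g_n] of non-identity elements of G (degenerate
simplices with some g_i = e do not contribute cells), so there are
(|G| - 1)^n n-cells.
For dim = 2 with |G| = 9:
cells = (9 - 1)^2 = 8^2 = 64

64


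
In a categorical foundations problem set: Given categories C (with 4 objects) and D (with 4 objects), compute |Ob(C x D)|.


The product category C x D has objects that are pairs (c, d).
Number of pairs = |Ob(C)| * |Ob(D)| = 4 * 4 = 16

16


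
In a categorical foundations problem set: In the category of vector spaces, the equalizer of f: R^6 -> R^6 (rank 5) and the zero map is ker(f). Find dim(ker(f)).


The equalizer of f and the zero map is ker(f).
By the rank-nullity theorem: dim(ker(f)) = dim(domain) - rank(f).
dim(ker(f)) = 6 - 5 = 1

1


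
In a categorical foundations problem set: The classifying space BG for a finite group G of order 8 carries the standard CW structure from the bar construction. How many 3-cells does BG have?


In the bar-construction CW model of BG, the n-cells are indexed by
n-tuples [g_1|...|g_n] of non-identity elements of G (degenerate
simplices with some g_i = e do not contribute cells), so there are
(|G| - 1)^n n-cells.
For dim = 3 with |G| = 8:
cells = (8 - 1)^3 = 7^3 = 343

343


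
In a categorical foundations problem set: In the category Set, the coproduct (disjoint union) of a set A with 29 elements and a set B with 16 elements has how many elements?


In Set, the coproduct A + B is the disjoint union.
|A + B| = |A| + |B| = 29 + 16 = 45

45


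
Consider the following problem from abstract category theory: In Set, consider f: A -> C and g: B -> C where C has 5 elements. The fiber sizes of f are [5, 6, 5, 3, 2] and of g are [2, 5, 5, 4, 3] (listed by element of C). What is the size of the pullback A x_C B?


The pullback A x_C B consists of pairs (a, b) with f(a) = g(b).
For each element c in C, the fiber product has |f^-1(c)| * |g^-1(c)| elements.
Summing over C: 5 * 2 + 6 * 5 + 5 * 5 + 3 * 4 + 2 * 3
= 10 + 30 + 25 + 12 + 6 = 83

83


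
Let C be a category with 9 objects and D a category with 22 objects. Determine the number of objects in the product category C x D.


The product category C x D has objects that are pairs (c, d).
Number of pairs = |Ob(C)| * |Ob(D)| = 9 * 22 = 198

198


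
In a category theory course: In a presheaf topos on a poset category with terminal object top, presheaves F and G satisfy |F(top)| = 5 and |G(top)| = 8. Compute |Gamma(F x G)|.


Global sections of a presheaf on a poset with terminal top satisfy
Gamma(H) ~ H(top). Presheaves admit pointwise products, so
(F x G)(top) = F(top) x G(top) (Cartesian product).
|Gamma(F x G)| = |F(top)| * |G(top)| = 5 * 8 = 40.

40


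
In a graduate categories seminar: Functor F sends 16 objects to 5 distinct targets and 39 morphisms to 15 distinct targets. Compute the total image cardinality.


The image of F consists of distinct objects and distinct morphisms.
|Im(F)| on objects = 5
|Im(F)| on morphisms = 15
Total image cardinality = 5 + 15 = 20

20


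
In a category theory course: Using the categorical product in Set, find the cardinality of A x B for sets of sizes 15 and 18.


In Set, the product A x B is the Cartesian product.
By the universal property, |A x B| = |A| * |B|.
|A x B| = 15 * 18 = 270

270


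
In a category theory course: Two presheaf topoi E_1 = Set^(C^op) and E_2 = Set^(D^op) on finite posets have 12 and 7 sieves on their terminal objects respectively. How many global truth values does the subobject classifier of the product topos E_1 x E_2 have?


In a product of presheaf topoi E_1 x E_2, the subobject classifier
is Omega = Omega_1 x Omega_2 (componentwise), so
|Omega(top)| = |Omega_1(top_1)| * |Omega_2(top_2)|.
= 12 * 7 = 84.

84


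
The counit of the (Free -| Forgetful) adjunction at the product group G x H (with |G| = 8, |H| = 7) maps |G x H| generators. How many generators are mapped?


The counit epsilon_K: F(U(K)) -> K of the Free-Forgetful adjunction
maps |K| generators of F(U(K)) into K. For K = G x H (the product group),
|G x H| = |G| * |H|.
Total generators mapped = 8 * 7 = 56.

56


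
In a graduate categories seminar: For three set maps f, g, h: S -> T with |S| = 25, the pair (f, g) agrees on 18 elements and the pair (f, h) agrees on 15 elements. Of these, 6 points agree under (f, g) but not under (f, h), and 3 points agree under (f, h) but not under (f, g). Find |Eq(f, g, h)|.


Eq(f, g, h) is the triple-agreement set: points in S where all three
maps take the same value. Using inclusion-exclusion on the pairwise data:
Pair (f, g) agrees on 18 points; pair (f, h) on 15 points.
Points agreeing under (f, g) but not (f, h) = 6; under (f, h) but not (f, g) = 3.
Triple-agreement = agreement-in-(f, g) minus points that agree under (f, g) but not (f, h):
|Eq(f, g, h)| = 18 - 6 = 12
(cross-check via (f, h): 15 - 3 = 12.)

12


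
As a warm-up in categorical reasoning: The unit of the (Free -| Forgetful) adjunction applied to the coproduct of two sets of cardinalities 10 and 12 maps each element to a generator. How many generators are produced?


The unit eta_X: X -> U(F(X)) of the Free-Forgetful adjunction
maps each element of X to a generator of F(X). For X = S + T (disjoint
union in Set), |S + T| = |S| + |T|.
Total mappings = 10 + 12 = 22.

22


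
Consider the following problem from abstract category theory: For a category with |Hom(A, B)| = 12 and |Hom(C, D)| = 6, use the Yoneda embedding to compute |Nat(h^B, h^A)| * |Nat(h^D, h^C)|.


By the Yoneda lemma, Nat(h^B, h^A) is isomorphic to Hom(A, B),
so |Nat(h^B, h^A)| = |Hom(A, B)| and |Nat(h^D, h^C)| = |Hom(C, D)|.
|Hom(A, B)| = 12, |Hom(C, D)| = 6.
|Nat(h^B, h^A) x Nat(h^D, h^C)| = 12 * 6 = 72

72


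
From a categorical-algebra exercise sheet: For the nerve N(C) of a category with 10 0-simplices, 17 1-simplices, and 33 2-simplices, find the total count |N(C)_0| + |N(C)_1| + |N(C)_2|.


The 2-skeleton of the nerve N(C) consists of simplices in dimensions 0, 1, 2:
  |N(C)_0| = 10 (objects)
  |N(C)_1| = 17 (morphisms)
  |N(C)_2| = 33 (composable pairs)
Total = 10 + 17 + 33 = 60

60


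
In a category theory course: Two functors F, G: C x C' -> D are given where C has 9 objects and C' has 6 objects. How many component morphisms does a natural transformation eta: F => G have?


A natural transformation eta: F => G assigns one component morphism per
object of the domain category.
The domain is the product category C x C', so
|Ob(C x C')| = |Ob(C)| * |Ob(C')| = 9 * 6 = 54.
Therefore eta has 54 component morphisms.

54


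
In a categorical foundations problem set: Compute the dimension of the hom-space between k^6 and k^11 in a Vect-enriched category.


In Vect-enriched categories, Hom(k^n, k^m) is the space of m x n matrices.
dim(Hom(k^6, k^11)) = 11 * 6 = 66

66


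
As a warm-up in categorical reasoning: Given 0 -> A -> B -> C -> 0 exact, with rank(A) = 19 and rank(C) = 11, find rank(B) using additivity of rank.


For a short exact sequence 0 -> A -> B -> C -> 0,
rank is additive: rank(B) = rank(A) + rank(C).
rank(B) = 19 + 11 = 30

30


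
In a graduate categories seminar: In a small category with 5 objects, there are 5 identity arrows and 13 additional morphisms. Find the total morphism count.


Each object has an identity morphism, giving 5 identities.
Adding the 13 non-identity morphisms:
Total = 5 + 13 = 18

18


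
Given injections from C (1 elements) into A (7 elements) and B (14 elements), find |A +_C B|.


The pushout A +_C B identifies the images of C in A and B.
|A +_C B| = |A| + |B| - |C| (for injections).
= 7 + 14 - 1 = 20

20


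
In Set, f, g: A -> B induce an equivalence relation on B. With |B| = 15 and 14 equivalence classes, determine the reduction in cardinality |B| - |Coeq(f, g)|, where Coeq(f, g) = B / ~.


The coequalizer Coeq(f, g) = B / ~ has one element per equivalence class.
|B| = 15, |Coeq(f, g)| = 14.
|B| - |Coeq(f, g)| = 15 - 14 = 1.

1


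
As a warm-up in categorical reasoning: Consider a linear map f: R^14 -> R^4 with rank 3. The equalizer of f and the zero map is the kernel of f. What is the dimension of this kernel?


The equalizer of f and the zero map is ker(f).
By the rank-nullity theorem: dim(ker(f)) = dim(domain) - rank(f).
dim(ker(f)) = 14 - 3 = 11

11


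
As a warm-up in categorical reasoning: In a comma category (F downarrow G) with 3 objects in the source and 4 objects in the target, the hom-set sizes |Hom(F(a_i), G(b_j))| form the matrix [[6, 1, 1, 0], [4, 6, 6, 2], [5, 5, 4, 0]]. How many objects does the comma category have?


Objects of (F downarrow G) are triples (a, b, h: F(a)->G(b)).
The count equals the sum of all entries in the hom-matrix.
sum(row 0) = 8
sum(row 1) = 18
sum(row 2) = 14
Grand total = 40

40


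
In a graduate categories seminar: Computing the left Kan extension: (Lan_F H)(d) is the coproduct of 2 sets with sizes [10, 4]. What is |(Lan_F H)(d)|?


Pointwise, the left Kan extension (Lan_F H)(d) is the colimit, indexed
by the comma category (F downarrow d), of H composed with the
projection (F downarrow d) -> C. Here that colimit is given
as a coproduct (disjoint union) of sets, so its cardinality is the
sum of the sizes of the summands.
Coproduct of sets with sizes: 10 + 4
= 14

14


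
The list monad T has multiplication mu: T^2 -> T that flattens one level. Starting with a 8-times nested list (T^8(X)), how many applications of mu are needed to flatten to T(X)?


Each application of mu: T^2 -> T removes one layer of nesting.
Starting at depth 8 (i.e., T^8(X)), we need to reach T(X).
Number of mu applications = 8 - 1 = 7

7


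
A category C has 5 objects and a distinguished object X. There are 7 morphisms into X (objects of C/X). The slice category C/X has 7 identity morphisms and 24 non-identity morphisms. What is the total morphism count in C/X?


In the slice category C/X, objects are morphisms to X.
Identity morphisms: 7 (one per object of C/X).
Non-identity morphisms: 24.
Total = 7 + 24 = 31

31


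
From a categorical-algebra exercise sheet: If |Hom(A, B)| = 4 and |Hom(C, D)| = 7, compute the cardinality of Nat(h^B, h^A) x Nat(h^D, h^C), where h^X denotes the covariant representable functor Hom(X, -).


By the Yoneda lemma, Nat(h^B, h^A) is isomorphic to Hom(A, B),
so |Nat(h^B, h^A)| = |Hom(A, B)| and |Nat(h^D, h^C)| = |Hom(C, D)|.
|Hom(A, B)| = 4, |Hom(C, D)| = 7.
|Nat(h^B, h^A) x Nat(h^D, h^C)| = 4 * 7 = 28

28


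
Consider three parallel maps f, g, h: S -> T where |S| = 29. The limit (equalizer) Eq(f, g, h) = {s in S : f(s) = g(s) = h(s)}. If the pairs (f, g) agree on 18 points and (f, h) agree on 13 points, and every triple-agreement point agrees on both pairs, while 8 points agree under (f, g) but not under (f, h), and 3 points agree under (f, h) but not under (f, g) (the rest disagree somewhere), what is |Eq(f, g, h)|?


Eq(f, g, h) is the triple-agreement set: points in S where all three
maps take the same value. Using inclusion-exclusion on the pairwise data:
Pair (f, g) agrees on 18 points; pair (f, h) on 13 points.
Points agreeing under (f, g) but not (f, h) = 8; under (f, h) but not (f, g) = 3.
Triple-agreement = agreement-in-(f, g) minus points that agree under (f, g) but not (f, h):
|Eq(f, g, h)| = 18 - 8 = 10
(cross-check via (f, h): 13 - 3 = 10.)

10


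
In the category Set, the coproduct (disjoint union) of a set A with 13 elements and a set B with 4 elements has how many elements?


In Set, the coproduct A + B is the disjoint union.
|A + B| = |A| + |B| = 13 + 4 = 17

17


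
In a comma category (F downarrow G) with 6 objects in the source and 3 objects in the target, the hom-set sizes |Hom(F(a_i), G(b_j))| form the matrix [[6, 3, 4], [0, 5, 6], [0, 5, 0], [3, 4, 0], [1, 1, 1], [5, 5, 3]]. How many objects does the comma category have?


Objects of (F downarrow G) are triples (a, b, h: F(a)->G(b)).
The count equals the sum of all entries in the hom-matrix.
sum(row 0) = 13
sum(row 1) = 11
sum(row 2) = 5
sum(row 3) = 7
sum(row 4) = 3
sum(row 5) = 13
Grand total = 52

52


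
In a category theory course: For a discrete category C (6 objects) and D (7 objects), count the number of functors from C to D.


A functor from a discrete category C to D is determined by
where each object maps. Each of the 6 objects of C can map
to any of the 7 objects of D independently.
Number of functors = 7^6 = 117649

117649


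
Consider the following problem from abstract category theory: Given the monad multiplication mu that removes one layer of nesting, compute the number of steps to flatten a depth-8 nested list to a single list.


Each application of mu: T^2 -> T removes one layer of nesting.
Starting at depth 8 (i.e., T^8(X)), we need to reach T(X).
Number of mu applications = 8 - 1 = 7

7


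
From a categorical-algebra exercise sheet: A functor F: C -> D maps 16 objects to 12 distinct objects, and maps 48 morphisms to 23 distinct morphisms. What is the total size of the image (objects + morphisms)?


The image of F consists of distinct objects and distinct morphisms.
|Im(F)| on objects = 12
|Im(F)| on morphisms = 23
Total image cardinality = 12 + 23 = 35

35


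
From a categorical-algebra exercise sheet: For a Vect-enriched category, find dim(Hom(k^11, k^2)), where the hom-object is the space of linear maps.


In Vect-enriched categories, Hom(k^n, k^m) is the space of m x n matrices.
dim(Hom(k^11, k^2)) = 2 * 11 = 22

22


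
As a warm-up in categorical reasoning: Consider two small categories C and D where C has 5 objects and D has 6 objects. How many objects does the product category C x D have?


The product category C x D has objects that are pairs (c, d).
Number of pairs = |Ob(C)| * |Ob(D)| = 5 * 6 = 30

30


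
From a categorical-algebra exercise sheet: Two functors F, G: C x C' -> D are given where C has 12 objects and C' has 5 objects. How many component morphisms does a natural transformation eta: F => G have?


A natural transformation eta: F => G assigns one component morphism per
object of the domain category.
The domain is the product category C x C', so
|Ob(C x C')| = |Ob(C)| * |Ob(C')| = 12 * 5 = 60.
Therefore eta has 60 component morphisms.

60


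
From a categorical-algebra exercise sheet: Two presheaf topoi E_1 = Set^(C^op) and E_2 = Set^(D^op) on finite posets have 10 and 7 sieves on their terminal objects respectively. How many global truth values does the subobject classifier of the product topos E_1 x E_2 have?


In a product of presheaf topoi E_1 x E_2, the subobject classifier
is Omega = Omega_1 x Omega_2 (componentwise), so
|Omega(top)| = |Omega_1(top_1)| * |Omega_2(top_2)|.
= 10 * 7 = 70.

70


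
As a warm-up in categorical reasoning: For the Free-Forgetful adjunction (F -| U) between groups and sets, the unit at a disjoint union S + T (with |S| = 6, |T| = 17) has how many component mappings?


The unit eta_X: X -> U(F(X)) of the Free-Forgetful adjunction
maps each element of X to a generator of F(X). For X = S + T (disjoint
union in Set), |S + T| = |S| + |T|.
Total mappings = 6 + 17 = 23.

23


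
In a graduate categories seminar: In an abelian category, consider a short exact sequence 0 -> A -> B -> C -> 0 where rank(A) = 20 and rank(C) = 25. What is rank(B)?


For a short exact sequence 0 -> A -> B -> C -> 0,
rank is additive: rank(B) = rank(A) + rank(C).
rank(B) = 20 + 25 = 45

45


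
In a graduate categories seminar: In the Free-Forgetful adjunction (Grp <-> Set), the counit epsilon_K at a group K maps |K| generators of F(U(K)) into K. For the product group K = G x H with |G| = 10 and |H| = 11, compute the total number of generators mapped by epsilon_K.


The counit epsilon_K: F(U(K)) -> K of the Free-Forgetful adjunction
maps |K| generators of F(U(K)) into K. For K = G x H (the product group),
|G x H| = |G| * |H|.
Total generators mapped = 10 * 11 = 110.

110


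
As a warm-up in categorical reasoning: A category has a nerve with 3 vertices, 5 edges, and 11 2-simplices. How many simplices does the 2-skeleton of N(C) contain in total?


The 2-skeleton of the nerve N(C) consists of simplices in dimensions 0, 1, 2:
  |N(C)_0| = 3 (objects)
  |N(C)_1| = 5 (morphisms)
  |N(C)_2| = 11 (composable pairs)
Total = 3 + 5 + 11 = 19

19


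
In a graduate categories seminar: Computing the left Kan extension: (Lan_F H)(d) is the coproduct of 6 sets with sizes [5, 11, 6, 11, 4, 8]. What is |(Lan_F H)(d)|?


Pointwise, the left Kan extension (Lan_F H)(d) is the colimit, indexed
by the comma category (F downarrow d), of H composed with the
projection (F downarrow d) -> C. Here that colimit is given
as a coproduct (disjoint union) of sets, so its cardinality is the
sum of the sizes of the summands.
Coproduct of sets with sizes: 5 + 11 + 6 + 11 + 4 + 8
= 45

45


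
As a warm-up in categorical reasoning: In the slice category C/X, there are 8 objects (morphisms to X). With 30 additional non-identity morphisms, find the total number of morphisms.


In the slice category C/X, objects are morphisms to X.
Identity morphisms: 8 (one per object of C/X).
Non-identity morphisms: 30.
Total = 8 + 30 = 38

38


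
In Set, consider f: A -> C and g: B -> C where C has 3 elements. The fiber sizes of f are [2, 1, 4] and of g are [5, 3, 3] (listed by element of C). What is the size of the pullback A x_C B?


The pullback A x_C B consists of pairs (a, b) with f(a) = g(b).
For each element c in C, the fiber product has |f^-1(c)| * |g^-1(c)| elements.
Summing over C: 2 * 5 + 1 * 3 + 4 * 3
= 10 + 3 + 12 = 25

25


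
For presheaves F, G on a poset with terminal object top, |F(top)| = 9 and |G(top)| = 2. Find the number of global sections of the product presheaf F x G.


Global sections of a presheaf on a poset with terminal top satisfy
Gamma(H) ~ H(top). Presheaves admit pointwise products, so
(F x G)(top) = F(top) x G(top) (Cartesian product).
|Gamma(F x G)| = |F(top)| * |G(top)| = 9 * 2 = 18.

18


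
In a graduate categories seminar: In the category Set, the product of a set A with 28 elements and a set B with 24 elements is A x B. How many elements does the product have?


In Set, the product A x B is the Cartesian product.
By the universal property, |A x B| = |A| * |B|.
|A x B| = 28 * 24 = 672

672


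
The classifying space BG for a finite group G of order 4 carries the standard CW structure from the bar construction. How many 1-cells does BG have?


In the bar-construction CW model of BG, the n-cells are indexed by
n-tuples [g_1|...|g_n] of non-identity elements of G (degenerate
simplices with some g_i = e do not contribute cells), so there are
(|G| - 1)^n n-cells.
For dim = 1 with |G| = 4:
cells = (4 - 1)^1 = 3^1 = 3

3


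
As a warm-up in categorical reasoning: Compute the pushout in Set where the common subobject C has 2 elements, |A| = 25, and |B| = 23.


The pushout A +_C B identifies the images of C in A and B.
|A +_C B| = |A| + |B| - |C| (for injections).
= 25 + 23 - 2 = 46

46


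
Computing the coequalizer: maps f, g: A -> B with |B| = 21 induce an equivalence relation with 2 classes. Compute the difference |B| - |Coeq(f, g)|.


The coequalizer Coeq(f, g) = B / ~ has one element per equivalence class.
|B| = 21, |Coeq(f, g)| = 2.
|B| - |Coeq(f, g)| = 21 - 2 = 19.

19


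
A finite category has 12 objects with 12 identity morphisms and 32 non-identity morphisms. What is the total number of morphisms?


Each object has an identity morphism, giving 12 identities.
Adding the 32 non-identity morphisms:
Total = 12 + 32 = 44

44


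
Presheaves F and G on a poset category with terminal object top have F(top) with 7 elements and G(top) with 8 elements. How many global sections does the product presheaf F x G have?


Global sections of a presheaf on a poset with terminal top satisfy
Gamma(H) ~ H(top). Presheaves admit pointwise products, so
(F x G)(top) = F(top) x G(top) (Cartesian product).
|Gamma(F x G)| = |F(top)| * |G(top)| = 7 * 8 = 56.

56


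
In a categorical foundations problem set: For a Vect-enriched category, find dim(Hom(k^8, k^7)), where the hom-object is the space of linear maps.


In Vect-enriched categories, Hom(k^n, k^m) is the space of m x n matrices.
dim(Hom(k^8, k^7)) = 7 * 8 = 56

56


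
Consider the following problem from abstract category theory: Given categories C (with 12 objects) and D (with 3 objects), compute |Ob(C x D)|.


The product category C x D has objects that are pairs (c, d).
Number of pairs = |Ob(C)| * |Ob(D)| = 12 * 3 = 36

36


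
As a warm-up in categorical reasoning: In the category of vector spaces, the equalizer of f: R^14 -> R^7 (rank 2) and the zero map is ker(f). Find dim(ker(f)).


The equalizer of f and the zero map is ker(f).
By the rank-nullity theorem: dim(ker(f)) = dim(domain) - rank(f).
dim(ker(f)) = 14 - 2 = 12

12


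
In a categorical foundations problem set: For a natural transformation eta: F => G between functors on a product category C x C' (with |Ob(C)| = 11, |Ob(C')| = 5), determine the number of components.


A natural transformation eta: F => G assigns one component morphism per
object of the domain category.
The domain is the product category C x C', so
|Ob(C x C')| = |Ob(C)| * |Ob(C')| = 11 * 5 = 55.
Therefore eta has 55 component morphisms.

55


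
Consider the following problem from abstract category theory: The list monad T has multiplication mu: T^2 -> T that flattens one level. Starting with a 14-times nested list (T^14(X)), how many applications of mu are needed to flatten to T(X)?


Each application of mu: T^2 -> T removes one layer of nesting.
Starting at depth 14 (i.e., T^14(X)), we need to reach T(X).
Number of mu applications = 14 - 1 = 13

13


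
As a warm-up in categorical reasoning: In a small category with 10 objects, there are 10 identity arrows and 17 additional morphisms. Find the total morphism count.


Each object has an identity morphism, giving 10 identities.
Adding the 17 non-identity morphisms:
Total = 10 + 17 = 27

27


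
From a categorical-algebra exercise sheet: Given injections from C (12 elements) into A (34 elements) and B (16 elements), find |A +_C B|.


The pushout A +_C B identifies the images of C in A and B.
|A +_C B| = |A| + |B| - |C| (for injections).
= 34 + 16 - 12 = 38

38


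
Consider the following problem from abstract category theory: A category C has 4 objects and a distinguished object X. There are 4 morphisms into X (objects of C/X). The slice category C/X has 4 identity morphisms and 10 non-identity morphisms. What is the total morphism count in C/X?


In the slice category C/X, objects are morphisms to X.
Identity morphisms: 4 (one per object of C/X).
Non-identity morphisms: 10.
Total = 4 + 10 = 14

14


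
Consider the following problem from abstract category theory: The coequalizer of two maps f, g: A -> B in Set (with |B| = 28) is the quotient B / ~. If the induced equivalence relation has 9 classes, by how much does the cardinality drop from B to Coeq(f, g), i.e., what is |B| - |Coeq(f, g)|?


The coequalizer Coeq(f, g) = B / ~ has one element per equivalence class.
|B| = 28, |Coeq(f, g)| = 9.
|B| - |Coeq(f, g)| = 28 - 9 = 19.

19


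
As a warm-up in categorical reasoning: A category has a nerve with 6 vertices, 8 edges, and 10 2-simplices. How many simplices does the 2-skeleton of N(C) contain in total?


The 2-skeleton of the nerve N(C) consists of simplices in dimensions 0, 1, 2:
  |N(C)_0| = 6 (objects)
  |N(C)_1| = 8 (morphisms)
  |N(C)_2| = 10 (composable pairs)
Total = 6 + 8 + 10 = 24

24


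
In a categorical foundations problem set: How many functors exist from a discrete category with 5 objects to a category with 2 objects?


A functor from a discrete category C to D is determined by
where each object maps. Each of the 5 objects of C can map
to any of the 2 objects of D independently.
Number of functors = 2^5 = 32

32


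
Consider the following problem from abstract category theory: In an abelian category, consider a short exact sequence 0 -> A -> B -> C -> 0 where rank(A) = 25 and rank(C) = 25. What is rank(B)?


For a short exact sequence 0 -> A -> B -> C -> 0,
rank is additive: rank(B) = rank(A) + rank(C).
rank(B) = 25 + 25 = 50

50


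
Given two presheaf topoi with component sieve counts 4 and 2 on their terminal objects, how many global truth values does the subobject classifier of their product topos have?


In a product of presheaf topoi E_1 x E_2, the subobject classifier
is Omega = Omega_1 x Omega_2 (componentwise), so
|Omega(top)| = |Omega_1(top_1)| * |Omega_2(top_2)|.
= 4 * 2 = 8.

8


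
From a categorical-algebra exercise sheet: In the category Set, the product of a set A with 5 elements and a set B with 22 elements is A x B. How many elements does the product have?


In Set, the product A x B is the Cartesian product.
By the universal property, |A x B| = |A| * |B|.
|A x B| = 5 * 22 = 110

110


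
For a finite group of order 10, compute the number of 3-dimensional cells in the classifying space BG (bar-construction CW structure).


In the bar-construction CW model of BG, the n-cells are indexed by
n-tuples [g_1|...|g_n] of non-identity elements of G (degenerate
simplices with some g_i = e do not contribute cells), so there are
(|G| - 1)^n n-cells.
For dim = 3 with |G| = 10:
cells = (10 - 1)^3 = 9^3 = 729

729


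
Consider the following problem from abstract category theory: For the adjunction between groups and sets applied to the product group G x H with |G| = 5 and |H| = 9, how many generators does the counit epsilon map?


The counit epsilon_K: F(U(K)) -> K of the Free-Forgetful adjunction
maps |K| generators of F(U(K)) into K. For K = G x H (the product group),
|G x H| = |G| * |H|.
Total generators mapped = 5 * 9 = 45.

45


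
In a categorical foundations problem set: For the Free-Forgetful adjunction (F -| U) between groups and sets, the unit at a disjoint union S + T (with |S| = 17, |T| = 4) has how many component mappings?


The unit eta_X: X -> U(F(X)) of the Free-Forgetful adjunction
maps each element of X to a generator of F(X). For X = S + T (disjoint
union in Set), |S + T| = |S| + |T|.
Total mappings = 17 + 4 = 21.

21


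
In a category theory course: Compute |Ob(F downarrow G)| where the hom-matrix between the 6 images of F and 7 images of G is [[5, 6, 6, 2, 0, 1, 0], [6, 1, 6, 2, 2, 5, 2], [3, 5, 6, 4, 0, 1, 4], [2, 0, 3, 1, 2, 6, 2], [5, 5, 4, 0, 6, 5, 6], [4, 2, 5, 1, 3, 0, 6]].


Objects of (F downarrow G) are triples (a, b, h: F(a)->G(b)).
The count equals the sum of all entries in the hom-matrix.
sum(row 0) = 20
sum(row 1) = 24
sum(row 2) = 23
sum(row 3) = 16
sum(row 4) = 31
sum(row 5) = 21
Grand total = 135

135


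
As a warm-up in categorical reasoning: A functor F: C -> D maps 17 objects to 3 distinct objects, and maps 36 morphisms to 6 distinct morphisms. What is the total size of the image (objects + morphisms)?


The image of F consists of distinct objects and distinct morphisms.
|Im(F)| on objects = 3
|Im(F)| on morphisms = 6
Total image cardinality = 3 + 6 = 9

9


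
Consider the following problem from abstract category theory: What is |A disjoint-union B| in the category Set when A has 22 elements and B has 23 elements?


In Set, the coproduct A + B is the disjoint union.
|A + B| = |A| + |B| = 22 + 23 = 45

45


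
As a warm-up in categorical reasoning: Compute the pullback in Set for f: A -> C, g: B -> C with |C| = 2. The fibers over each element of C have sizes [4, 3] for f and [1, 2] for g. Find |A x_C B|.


The pullback A x_C B consists of pairs (a, b) with f(a) = g(b).
For each element c in C, the fiber product has |f^-1(c)| * |g^-1(c)| elements.
Summing over C: 4 * 1 + 3 * 2
= 4 + 6 = 10

10


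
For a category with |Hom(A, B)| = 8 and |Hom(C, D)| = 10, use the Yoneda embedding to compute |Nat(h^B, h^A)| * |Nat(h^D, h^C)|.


By the Yoneda lemma, Nat(h^B, h^A) is isomorphic to Hom(A, B),
so |Nat(h^B, h^A)| = |Hom(A, B)| and |Nat(h^D, h^C)| = |Hom(C, D)|.
|Hom(A, B)| = 8, |Hom(C, D)| = 10.
|Nat(h^B, h^A) x Nat(h^D, h^C)| = 8 * 10 = 80

80


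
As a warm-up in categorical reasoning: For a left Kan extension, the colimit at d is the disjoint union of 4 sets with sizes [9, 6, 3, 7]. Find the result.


Pointwise, the left Kan extension (Lan_F H)(d) is the colimit, indexed
by the comma category (F downarrow d), of H composed with the
projection (F downarrow d) -> C. Here that colimit is given
as a coproduct (disjoint union) of sets, so its cardinality is the
sum of the sizes of the summands.
Coproduct of sets with sizes: 9 + 6 + 3 + 7
= 25

25


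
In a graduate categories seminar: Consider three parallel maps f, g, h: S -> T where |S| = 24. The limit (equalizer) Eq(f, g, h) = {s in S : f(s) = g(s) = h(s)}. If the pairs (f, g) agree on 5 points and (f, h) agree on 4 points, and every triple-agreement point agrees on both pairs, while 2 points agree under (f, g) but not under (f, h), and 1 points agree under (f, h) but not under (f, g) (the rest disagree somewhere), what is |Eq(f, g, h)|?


Eq(f, g, h) is the triple-agreement set: points in S where all three
maps take the same value. Using inclusion-exclusion on the pairwise data:
Pair (f, g) agrees on 5 points; pair (f, h) on 4 points.
Points agreeing under (f, g) but not (f, h) = 2; under (f, h) but not (f, g) = 1.
Triple-agreement = agreement-in-(f, g) minus points that agree under (f, g) but not (f, h):
|Eq(f, g, h)| = 5 - 2 = 3
(cross-check via (f, h): 4 - 1 = 3.)

3


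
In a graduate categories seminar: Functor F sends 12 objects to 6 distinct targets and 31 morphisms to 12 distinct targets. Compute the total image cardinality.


The image of F consists of distinct objects and distinct morphisms.
|Im(F)| on objects = 6
|Im(F)| on morphisms = 12
Total image cardinality = 6 + 12 = 18

18


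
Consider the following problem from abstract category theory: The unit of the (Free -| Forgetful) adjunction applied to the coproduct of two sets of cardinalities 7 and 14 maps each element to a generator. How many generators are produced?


The unit eta_X: X -> U(F(X)) of the Free-Forgetful adjunction
maps each element of X to a generator of F(X). For X = S + T (disjoint
union in Set), |S + T| = |S| + |T|.
Total mappings = 7 + 14 = 21.

21


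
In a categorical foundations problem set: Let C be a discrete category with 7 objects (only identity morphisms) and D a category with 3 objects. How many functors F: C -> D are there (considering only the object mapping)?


A functor from a discrete category C to D is determined by
where each object maps. Each of the 7 objects of C can map
to any of the 3 objects of D independently.
Number of functors = 3^7 = 2187

2187


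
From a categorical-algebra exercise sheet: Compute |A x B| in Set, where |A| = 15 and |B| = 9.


In Set, the product A x B is the Cartesian product.
By the universal property, |A x B| = |A| * |B|.
|A x B| = 15 * 9 = 135

135


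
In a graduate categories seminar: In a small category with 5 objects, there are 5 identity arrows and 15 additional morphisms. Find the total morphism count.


Each object has an identity morphism, giving 5 identities.
Adding the 15 non-identity morphisms:
Total = 5 + 15 = 20

20


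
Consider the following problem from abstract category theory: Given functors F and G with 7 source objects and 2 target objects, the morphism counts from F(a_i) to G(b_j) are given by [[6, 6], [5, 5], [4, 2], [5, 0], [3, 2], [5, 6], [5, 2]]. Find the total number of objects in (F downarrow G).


Objects of (F downarrow G) are triples (a, b, h: F(a)->G(b)).
The count equals the sum of all entries in the hom-matrix.
sum(row 0) = 12
sum(row 1) = 10
sum(row 2) = 6
sum(row 3) = 5
sum(row 4) = 5
sum(row 5) = 11
sum(row 6) = 7
Grand total = 56

56


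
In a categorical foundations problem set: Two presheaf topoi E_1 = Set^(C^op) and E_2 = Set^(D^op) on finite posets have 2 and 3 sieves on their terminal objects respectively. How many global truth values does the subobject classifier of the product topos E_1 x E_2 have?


In a product of presheaf topoi E_1 x E_2, the subobject classifier
is Omega = Omega_1 x Omega_2 (componentwise), so
|Omega(top)| = |Omega_1(top_1)| * |Omega_2(top_2)|.
= 2 * 3 = 6.

6


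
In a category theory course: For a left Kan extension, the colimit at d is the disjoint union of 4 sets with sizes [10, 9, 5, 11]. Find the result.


Pointwise, the left Kan extension (Lan_F H)(d) is the colimit, indexed
by the comma category (F downarrow d), of H composed with the
projection (F downarrow d) -> C. Here that colimit is given
as a coproduct (disjoint union) of sets, so its cardinality is the
sum of the sizes of the summands.
Coproduct of sets with sizes: 10 + 9 + 5 + 11
= 35

35


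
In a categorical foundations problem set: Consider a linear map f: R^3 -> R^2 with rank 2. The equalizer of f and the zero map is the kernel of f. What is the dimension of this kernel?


The equalizer of f and the zero map is ker(f).
By the rank-nullity theorem: dim(ker(f)) = dim(domain) - rank(f).
dim(ker(f)) = 3 - 2 = 1

1


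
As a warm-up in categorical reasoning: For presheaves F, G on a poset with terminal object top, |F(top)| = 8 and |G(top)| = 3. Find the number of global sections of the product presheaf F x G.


Global sections of a presheaf on a poset with terminal top satisfy
Gamma(H) ~ H(top). Presheaves admit pointwise products, so
(F x G)(top) = F(top) x G(top) (Cartesian product).
|Gamma(F x G)| = |F(top)| * |G(top)| = 8 * 3 = 24.

24


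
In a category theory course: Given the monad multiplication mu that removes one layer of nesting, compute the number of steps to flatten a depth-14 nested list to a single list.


Each application of mu: T^2 -> T removes one layer of nesting.
Starting at depth 14 (i.e., T^14(X)), we need to reach T(X).
Number of mu applications = 14 - 1 = 13

13


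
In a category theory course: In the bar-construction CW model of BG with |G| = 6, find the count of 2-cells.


In the bar-construction CW model of BG, the n-cells are indexed by
n-tuples [g_1|...|g_n] of non-identity elements of G (degenerate
simplices with some g_i = e do not contribute cells), so there are
(|G| - 1)^n n-cells.
For dim = 2 with |G| = 6:
cells = (6 - 1)^2 = 5^2 = 25

25


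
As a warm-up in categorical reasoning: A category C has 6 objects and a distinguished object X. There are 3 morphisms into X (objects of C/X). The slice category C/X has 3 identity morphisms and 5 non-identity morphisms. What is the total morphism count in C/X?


In the slice category C/X, objects are morphisms to X.
Identity morphisms: 3 (one per object of C/X).
Non-identity morphisms: 5.
Total = 3 + 5 = 8

8


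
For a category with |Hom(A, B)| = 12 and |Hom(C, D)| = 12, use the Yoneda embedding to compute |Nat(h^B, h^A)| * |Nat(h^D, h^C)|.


By the Yoneda lemma, Nat(h^B, h^A) is isomorphic to Hom(A, B),
so |Nat(h^B, h^A)| = |Hom(A, B)| and |Nat(h^D, h^C)| = |Hom(C, D)|.
|Hom(A, B)| = 12, |Hom(C, D)| = 12.
|Nat(h^B, h^A) x Nat(h^D, h^C)| = 12 * 12 = 144

144


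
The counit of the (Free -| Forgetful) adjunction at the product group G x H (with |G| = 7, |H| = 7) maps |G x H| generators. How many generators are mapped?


The counit epsilon_K: F(U(K)) -> K of the Free-Forgetful adjunction
maps |K| generators of F(U(K)) into K. For K = G x H (the product group),
|G x H| = |G| * |H|.
Total generators mapped = 7 * 7 = 49.

49
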